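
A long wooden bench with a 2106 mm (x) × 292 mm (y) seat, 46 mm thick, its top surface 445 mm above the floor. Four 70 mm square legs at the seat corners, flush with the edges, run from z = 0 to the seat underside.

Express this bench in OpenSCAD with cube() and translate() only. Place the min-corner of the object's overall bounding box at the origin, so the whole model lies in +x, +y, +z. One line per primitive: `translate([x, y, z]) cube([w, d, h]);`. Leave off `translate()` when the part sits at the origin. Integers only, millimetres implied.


translate([0, 0, 399]) cube([2106, 292, 46]);
cube([70, 70, 399]);
translate([0, 222, 0]) cube([70, 70, 399]);
translate([2036, 0, 0]) cube([70, 70, 399]);
translate([2036, 222, 0]) cube([70, 70, 399]);


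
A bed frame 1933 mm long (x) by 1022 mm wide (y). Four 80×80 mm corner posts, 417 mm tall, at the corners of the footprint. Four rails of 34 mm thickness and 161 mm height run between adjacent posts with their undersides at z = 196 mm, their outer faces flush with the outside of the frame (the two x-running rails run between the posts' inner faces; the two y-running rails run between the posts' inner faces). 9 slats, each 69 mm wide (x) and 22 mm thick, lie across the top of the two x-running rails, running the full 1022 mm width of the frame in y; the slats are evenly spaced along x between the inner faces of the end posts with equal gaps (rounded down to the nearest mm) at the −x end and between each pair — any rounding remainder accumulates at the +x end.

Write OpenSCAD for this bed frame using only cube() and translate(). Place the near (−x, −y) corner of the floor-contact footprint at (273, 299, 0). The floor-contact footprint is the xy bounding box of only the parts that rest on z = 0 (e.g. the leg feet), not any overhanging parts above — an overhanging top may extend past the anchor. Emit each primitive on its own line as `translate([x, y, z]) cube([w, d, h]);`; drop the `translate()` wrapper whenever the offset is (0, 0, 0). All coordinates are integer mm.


translate([273, 299, 0]) cube([80, 80, 417]);
translate([273, 1241, 0]) cube([80, 80, 417]);
translate([2126, 299, 0]) cube([80, 80, 417]);
translate([2126, 1241, 0]) cube([80, 80, 417]);
translate([353, 299, 196]) cube([1773, 34, 161]);
translate([353, 1287, 196]) cube([1773, 34, 161]);
translate([273, 379, 196]) cube([34, 862, 161]);
translate([2172, 379, 196]) cube([34, 862, 161]);
translate([468, 299, 357]) cube([69, 1022, 22]);
translate([652, 299, 357]) cube([69, 1022, 22]);
translate([836, 299, 357]) cube([69, 1022, 22]);
translate([1020, 299, 357]) cube([69, 1022, 22]);
translate([1204, 299, 357]) cube([69, 1022, 22]);
translate([1388, 299, 357]) cube([69, 1022, 22]);
translate([1572, 299, 357]) cube([69, 1022, 22]);
translate([1756, 299, 357]) cube([69, 1022, 22]);
translate([1940, 299, 357]) cube([69, 1022, 22]);


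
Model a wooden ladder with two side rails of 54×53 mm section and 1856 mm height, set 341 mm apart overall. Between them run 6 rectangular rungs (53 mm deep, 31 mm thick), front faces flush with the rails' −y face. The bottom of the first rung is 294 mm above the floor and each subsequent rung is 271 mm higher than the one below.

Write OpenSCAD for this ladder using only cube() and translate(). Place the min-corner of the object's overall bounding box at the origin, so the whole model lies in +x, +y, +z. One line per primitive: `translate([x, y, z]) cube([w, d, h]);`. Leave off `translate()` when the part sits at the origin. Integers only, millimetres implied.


// rung span = 341 - 2*54 = 233
// rung[k] z = 294 + k*271
cube([54, 53, 1856]);
translate([287, 0, 0]) cube([54, 53, 1856]);
translate([54, 0, 294]) cube([233, 53, 31]);
translate([54, 0, 565]) cube([233, 53, 31]);
translate([54, 0, 836]) cube([233, 53, 31]);
translate([54, 0, 1107]) cube([233, 53, 31]);
translate([54, 0, 1378]) cube([233, 53, 31]);
translate([54, 0, 1649]) cube([233, 53, 31]);


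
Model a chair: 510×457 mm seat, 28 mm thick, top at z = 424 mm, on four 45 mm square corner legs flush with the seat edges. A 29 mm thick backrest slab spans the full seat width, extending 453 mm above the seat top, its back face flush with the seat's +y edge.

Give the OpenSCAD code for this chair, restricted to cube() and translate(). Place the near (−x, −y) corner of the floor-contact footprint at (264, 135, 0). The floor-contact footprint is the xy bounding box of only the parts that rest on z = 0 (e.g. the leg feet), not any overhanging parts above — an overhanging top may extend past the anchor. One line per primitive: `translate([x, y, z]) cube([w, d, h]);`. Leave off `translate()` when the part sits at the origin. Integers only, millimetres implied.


translate([264, 135, 396]) cube([510, 457, 28]);
translate([264, 135, 0]) cube([45, 45, 396]);
translate([729, 135, 0]) cube([45, 45, 396]);
translate([264, 547, 0]) cube([45, 45, 396]);
translate([729, 547, 0]) cube([45, 45, 396]);
translate([264, 563, 424]) cube([510, 29, 453]);


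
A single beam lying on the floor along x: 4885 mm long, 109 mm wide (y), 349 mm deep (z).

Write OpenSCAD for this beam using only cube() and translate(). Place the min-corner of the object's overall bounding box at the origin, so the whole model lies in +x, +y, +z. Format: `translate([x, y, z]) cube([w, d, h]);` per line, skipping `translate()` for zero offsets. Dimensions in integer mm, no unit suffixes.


cube([4885, 109, 349]);


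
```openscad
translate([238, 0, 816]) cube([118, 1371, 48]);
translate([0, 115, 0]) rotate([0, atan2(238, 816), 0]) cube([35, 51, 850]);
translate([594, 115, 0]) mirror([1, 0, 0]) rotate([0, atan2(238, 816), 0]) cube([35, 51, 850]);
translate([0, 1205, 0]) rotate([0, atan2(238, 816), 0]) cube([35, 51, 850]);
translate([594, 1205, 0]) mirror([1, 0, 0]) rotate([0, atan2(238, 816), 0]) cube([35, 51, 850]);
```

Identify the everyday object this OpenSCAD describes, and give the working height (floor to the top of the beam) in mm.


A sawhorse. The overall height is 864 mm.

A beam across two mirrored pairs of raked legs — a sawhorse. The beam's underside is at z = 816 (matching the legs' vertical rise in atan2(238, 816)) and the beam is 48 mm tall, so its top is at 816 + 48 = 864 mm. The raked legs top out at the beam's underside, so that is the highest point.


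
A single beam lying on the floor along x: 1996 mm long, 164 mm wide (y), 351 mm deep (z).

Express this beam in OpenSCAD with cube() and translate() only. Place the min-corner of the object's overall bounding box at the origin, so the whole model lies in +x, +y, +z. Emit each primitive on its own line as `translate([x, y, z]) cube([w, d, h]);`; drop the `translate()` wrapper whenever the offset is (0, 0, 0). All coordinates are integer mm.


cube([1996, 164, 351]);


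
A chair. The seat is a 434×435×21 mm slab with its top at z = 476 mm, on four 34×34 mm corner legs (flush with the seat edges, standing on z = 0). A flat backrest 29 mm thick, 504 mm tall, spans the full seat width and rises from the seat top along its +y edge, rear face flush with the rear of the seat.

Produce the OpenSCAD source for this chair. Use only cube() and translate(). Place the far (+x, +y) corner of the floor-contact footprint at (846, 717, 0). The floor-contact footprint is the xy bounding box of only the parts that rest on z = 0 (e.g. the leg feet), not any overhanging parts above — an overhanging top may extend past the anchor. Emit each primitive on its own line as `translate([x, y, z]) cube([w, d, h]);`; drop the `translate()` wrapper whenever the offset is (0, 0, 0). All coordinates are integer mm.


translate([412, 282, 455]) cube([434, 435, 21]);
translate([412, 282, 0]) cube([34, 34, 455]);
translate([812, 282, 0]) cube([34, 34, 455]);
translate([412, 683, 0]) cube([34, 34, 455]);
translate([812, 683, 0]) cube([34, 34, 455]);
translate([412, 688, 476]) cube([434, 29, 504]);


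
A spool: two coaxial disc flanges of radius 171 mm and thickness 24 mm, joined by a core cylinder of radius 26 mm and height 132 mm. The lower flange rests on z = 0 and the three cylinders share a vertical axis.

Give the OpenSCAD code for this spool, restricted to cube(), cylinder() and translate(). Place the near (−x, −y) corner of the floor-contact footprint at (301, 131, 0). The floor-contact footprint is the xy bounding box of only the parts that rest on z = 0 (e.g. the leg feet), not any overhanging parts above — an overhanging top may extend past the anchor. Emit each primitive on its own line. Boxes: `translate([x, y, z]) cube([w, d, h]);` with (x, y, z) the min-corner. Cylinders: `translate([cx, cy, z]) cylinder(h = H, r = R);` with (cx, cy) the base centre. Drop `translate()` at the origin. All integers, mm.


translate([472, 302, 0]) cylinder(h = 24, r = 171);
translate([472, 302, 24]) cylinder(h = 132, r = 26);
translate([472, 302, 156]) cylinder(h = 24, r = 171);


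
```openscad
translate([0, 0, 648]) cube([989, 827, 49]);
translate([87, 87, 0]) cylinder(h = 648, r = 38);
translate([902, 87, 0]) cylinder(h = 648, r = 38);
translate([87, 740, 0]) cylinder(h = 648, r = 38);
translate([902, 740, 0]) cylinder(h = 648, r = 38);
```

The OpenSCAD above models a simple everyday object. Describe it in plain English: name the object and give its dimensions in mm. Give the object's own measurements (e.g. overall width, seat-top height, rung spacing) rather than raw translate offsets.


A rectangular dining table. The top is 989×827×49 mm with its upper surface at z = 697 mm. It stands on four round legs of 76 mm diameter, each leg's bounding box inset 49 mm from the nearest pair of top edges, running from the floor to the underside of the top.


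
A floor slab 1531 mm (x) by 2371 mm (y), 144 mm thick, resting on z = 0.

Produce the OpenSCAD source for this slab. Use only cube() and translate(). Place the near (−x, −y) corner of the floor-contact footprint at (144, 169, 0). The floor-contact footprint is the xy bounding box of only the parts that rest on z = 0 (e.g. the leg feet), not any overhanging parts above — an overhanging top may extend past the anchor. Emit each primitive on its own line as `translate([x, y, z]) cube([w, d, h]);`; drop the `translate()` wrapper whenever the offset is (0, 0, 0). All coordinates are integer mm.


translate([144, 169, 0]) cube([1531, 2371, 144]);


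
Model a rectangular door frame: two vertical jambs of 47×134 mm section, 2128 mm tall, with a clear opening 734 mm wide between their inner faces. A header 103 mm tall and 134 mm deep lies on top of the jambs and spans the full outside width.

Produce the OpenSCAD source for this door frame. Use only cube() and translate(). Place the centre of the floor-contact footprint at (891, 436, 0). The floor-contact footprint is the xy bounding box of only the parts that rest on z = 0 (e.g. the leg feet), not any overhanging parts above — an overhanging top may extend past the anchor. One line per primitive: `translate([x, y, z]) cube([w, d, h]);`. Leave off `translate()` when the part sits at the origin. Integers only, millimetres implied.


translate([477, 369, 0]) cube([47, 134, 2128]);
translate([1258, 369, 0]) cube([47, 134, 2128]);
translate([477, 369, 2128]) cube([828, 134, 103]);


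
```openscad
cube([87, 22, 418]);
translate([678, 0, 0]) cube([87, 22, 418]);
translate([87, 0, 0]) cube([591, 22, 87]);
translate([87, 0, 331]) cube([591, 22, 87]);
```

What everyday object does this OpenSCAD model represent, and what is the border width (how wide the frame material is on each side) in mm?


A picture frame. The border width is 87 mm.

Four thin pieces enclosing a rectangular opening — a picture frame. The two full-height stiles are 418 mm tall; the top rail sits at z = 331 and is 87 mm tall, so the border above the opening is 418 − 331 = 87 mm, matching the stile x-width.


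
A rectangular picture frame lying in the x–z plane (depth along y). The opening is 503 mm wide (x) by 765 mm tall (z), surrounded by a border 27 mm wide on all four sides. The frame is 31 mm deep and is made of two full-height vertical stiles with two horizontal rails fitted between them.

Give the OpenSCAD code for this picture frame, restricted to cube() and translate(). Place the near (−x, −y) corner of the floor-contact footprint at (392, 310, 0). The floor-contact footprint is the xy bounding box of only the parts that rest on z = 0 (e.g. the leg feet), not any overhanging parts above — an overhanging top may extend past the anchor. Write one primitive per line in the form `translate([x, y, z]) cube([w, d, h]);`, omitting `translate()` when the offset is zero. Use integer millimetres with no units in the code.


translate([392, 310, 0]) cube([27, 31, 819]);
translate([922, 310, 0]) cube([27, 31, 819]);
translate([419, 310, 0]) cube([503, 31, 27]);
translate([419, 310, 792]) cube([503, 31, 27]);


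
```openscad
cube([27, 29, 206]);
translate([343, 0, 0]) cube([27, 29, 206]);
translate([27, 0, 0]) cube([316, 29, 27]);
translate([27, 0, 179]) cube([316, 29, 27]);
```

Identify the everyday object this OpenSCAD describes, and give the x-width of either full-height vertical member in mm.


A picture frame. The border width is 27 mm.

Four thin pieces enclosing a rectangular opening — a picture frame. The two full-height stiles are 206 mm tall; the top rail sits at z = 179 and is 27 mm tall, so the border above the opening is 206 − 179 = 27 mm, matching the stile x-width.


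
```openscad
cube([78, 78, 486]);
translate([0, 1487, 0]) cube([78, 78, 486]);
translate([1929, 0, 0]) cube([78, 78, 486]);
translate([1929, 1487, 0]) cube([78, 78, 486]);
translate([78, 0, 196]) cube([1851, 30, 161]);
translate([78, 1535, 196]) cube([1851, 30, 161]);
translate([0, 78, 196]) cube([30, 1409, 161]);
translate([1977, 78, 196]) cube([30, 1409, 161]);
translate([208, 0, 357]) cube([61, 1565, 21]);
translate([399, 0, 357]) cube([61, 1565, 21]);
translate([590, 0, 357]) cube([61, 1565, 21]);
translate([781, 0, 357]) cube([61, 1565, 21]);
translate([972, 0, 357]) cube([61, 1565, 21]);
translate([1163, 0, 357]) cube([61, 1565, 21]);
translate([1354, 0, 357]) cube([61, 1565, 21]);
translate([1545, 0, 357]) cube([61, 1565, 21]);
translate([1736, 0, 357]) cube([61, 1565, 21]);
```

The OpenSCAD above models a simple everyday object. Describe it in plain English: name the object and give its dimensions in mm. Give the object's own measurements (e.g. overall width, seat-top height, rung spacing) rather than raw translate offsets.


A bed frame 2007 mm long (x) by 1565 mm wide (y). Four 78×78 mm corner posts, 486 mm tall, at the corners of the footprint. Four rails of 30 mm thickness and 161 mm height run between adjacent posts with their undersides at z = 196 mm, their outer faces flush with the outside of the frame (the two x-running rails run between the posts' inner faces; the two y-running rails run between the posts' inner faces). 9 slats, each 61 mm wide (x) and 21 mm thick, lie across the top of the two x-running rails, running the full 1565 mm width of the frame in y; along x they sit between the end posts with a 130 mm gap after the −x posts and between neighbouring slats, leaving 132 mm before the +x posts.


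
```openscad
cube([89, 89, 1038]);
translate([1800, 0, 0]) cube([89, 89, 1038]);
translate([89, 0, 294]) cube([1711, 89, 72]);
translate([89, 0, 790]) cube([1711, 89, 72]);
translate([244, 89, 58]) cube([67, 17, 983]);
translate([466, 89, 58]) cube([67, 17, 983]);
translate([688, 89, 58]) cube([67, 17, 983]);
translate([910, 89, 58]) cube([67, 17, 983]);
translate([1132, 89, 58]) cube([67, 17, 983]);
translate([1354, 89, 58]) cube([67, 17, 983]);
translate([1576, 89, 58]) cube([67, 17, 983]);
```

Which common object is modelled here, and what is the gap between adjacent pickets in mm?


A fence section. The picket gap is 155 mm.

Two posts, two rails, 7 pickets — a fence section. Span 1711 mm holds 7 pickets of 67 mm with 8 equal gaps: ⌊(1711 − 7·67) / 8⌋ = 155 mm.


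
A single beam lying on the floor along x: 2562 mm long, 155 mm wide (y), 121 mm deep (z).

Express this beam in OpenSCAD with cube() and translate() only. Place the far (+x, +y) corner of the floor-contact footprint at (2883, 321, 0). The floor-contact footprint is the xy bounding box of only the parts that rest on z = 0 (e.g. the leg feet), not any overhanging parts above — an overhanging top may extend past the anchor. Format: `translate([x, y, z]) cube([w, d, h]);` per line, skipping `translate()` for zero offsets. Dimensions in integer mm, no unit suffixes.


translate([321, 166, 0]) cube([2562, 155, 121]);


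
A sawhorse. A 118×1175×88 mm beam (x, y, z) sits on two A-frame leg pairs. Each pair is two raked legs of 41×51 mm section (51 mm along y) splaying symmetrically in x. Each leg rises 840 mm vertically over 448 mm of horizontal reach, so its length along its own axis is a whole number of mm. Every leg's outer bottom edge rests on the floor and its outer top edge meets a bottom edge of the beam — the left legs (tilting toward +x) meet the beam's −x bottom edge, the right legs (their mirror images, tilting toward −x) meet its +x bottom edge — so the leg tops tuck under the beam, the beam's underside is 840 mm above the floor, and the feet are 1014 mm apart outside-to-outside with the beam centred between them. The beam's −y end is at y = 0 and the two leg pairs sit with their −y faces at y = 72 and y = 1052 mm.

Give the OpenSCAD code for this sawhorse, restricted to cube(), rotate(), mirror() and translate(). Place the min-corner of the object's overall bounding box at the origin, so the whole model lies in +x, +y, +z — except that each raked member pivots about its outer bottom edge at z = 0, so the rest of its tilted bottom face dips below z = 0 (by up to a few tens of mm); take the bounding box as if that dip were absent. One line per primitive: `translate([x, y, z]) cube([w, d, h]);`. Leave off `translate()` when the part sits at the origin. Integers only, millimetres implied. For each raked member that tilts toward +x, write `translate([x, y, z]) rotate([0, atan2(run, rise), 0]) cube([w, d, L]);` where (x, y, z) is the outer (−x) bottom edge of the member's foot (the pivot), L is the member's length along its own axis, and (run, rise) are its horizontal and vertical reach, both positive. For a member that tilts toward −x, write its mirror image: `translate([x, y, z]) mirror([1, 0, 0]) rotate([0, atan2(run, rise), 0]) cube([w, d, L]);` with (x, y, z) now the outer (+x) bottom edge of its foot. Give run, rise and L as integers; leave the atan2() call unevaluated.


translate([448, 0, 840]) cube([118, 1175, 88]);
translate([0, 72, 0]) rotate([0, atan2(448, 840), 0]) cube([41, 51, 952]);
translate([1014, 72, 0]) mirror([1, 0, 0]) rotate([0, atan2(448, 840), 0]) cube([41, 51, 952]);
translate([0, 1052, 0]) rotate([0, atan2(448, 840), 0]) cube([41, 51, 952]);
translate([1014, 1052, 0]) mirror([1, 0, 0]) rotate([0, atan2(448, 840), 0]) cube([41, 51, 952]);


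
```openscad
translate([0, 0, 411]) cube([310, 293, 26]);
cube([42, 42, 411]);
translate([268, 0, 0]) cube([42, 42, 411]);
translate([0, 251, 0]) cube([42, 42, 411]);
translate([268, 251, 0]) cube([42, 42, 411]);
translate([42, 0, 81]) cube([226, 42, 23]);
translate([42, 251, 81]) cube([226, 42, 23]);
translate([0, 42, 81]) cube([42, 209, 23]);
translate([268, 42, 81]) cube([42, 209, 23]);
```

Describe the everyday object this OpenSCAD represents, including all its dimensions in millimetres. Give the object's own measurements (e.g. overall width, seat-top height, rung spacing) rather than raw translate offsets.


A four-legged stool. The seat is a 310×293×26 mm slab whose top surface is at z = 437 mm; four square legs, each 42×42 mm in cross-section, run from the floor (z = 0) to the underside of the seat, each flush with a corner of the seat. Four stretchers, 42 mm wide and 23 mm tall, connect adjacent legs with their undersides at z = 81 mm, each running between the inner faces of the legs it joins and aligned with the legs' outer faces on the other axis.


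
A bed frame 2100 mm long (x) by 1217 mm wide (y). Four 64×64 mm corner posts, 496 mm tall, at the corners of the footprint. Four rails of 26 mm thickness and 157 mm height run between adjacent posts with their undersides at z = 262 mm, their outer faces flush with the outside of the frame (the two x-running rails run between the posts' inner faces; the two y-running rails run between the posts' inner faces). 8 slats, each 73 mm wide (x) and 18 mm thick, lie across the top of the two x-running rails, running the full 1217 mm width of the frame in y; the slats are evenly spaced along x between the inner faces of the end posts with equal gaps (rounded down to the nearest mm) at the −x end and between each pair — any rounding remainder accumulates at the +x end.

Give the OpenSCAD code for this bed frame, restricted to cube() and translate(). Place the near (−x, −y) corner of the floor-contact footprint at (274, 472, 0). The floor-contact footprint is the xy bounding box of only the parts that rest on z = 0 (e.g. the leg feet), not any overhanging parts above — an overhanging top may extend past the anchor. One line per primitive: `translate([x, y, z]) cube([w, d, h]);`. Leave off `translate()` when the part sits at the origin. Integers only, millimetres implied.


translate([274, 472, 0]) cube([64, 64, 496]);
translate([274, 1625, 0]) cube([64, 64, 496]);
translate([2310, 472, 0]) cube([64, 64, 496]);
translate([2310, 1625, 0]) cube([64, 64, 496]);
translate([338, 472, 262]) cube([1972, 26, 157]);
translate([338, 1663, 262]) cube([1972, 26, 157]);
translate([274, 536, 262]) cube([26, 1089, 157]);
translate([2348, 536, 262]) cube([26, 1089, 157]);
translate([492, 472, 419]) cube([73, 1217, 18]);
translate([719, 472, 419]) cube([73, 1217, 18]);
translate([946, 472, 419]) cube([73, 1217, 18]);
translate([1173, 472, 419]) cube([73, 1217, 18]);
translate([1400, 472, 419]) cube([73, 1217, 18]);
translate([1627, 472, 419]) cube([73, 1217, 18]);
translate([1854, 472, 419]) cube([73, 1217, 18]);
translate([2081, 472, 419]) cube([73, 1217, 18]);


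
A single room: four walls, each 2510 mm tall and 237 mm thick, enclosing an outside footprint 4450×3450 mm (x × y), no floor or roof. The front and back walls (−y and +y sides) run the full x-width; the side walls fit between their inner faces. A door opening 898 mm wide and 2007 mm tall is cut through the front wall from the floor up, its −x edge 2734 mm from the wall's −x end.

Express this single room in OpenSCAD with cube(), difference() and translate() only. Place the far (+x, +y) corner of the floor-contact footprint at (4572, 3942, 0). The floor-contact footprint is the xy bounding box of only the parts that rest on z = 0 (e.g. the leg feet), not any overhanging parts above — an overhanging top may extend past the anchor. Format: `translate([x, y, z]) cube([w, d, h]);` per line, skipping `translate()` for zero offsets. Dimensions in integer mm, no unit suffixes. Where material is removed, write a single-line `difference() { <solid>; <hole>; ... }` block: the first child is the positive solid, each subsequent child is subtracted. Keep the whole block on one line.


difference() { translate([122, 492, 0]) cube([4450, 237, 2510]); translate([2856, 492, 0]) cube([898, 237, 2007]); }
translate([122, 3705, 0]) cube([4450, 237, 2510]);
translate([122, 729, 0]) cube([237, 2976, 2510]);
translate([4335, 729, 0]) cube([237, 2976, 2510]);


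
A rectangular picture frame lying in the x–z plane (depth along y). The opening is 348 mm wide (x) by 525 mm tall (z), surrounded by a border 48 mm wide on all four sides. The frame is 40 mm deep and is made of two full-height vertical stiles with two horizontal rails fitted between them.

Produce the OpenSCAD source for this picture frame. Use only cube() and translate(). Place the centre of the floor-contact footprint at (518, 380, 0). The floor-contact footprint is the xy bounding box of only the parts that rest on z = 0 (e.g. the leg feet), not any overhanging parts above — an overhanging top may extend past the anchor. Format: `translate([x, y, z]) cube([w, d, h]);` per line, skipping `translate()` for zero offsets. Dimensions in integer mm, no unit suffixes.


translate([296, 360, 0]) cube([48, 40, 621]);
translate([692, 360, 0]) cube([48, 40, 621]);
translate([344, 360, 0]) cube([348, 40, 48]);
translate([344, 360, 573]) cube([348, 40, 48]);


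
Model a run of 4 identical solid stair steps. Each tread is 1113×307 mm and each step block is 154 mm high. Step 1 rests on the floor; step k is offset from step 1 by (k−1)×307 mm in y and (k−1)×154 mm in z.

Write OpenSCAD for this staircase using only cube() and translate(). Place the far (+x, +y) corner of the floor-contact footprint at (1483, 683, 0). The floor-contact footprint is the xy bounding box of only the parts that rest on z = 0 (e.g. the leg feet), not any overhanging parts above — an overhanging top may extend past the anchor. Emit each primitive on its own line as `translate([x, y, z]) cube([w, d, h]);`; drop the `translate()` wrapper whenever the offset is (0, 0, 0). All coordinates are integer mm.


translate([370, 376, 0]) cube([1113, 307, 154]);
translate([370, 683, 154]) cube([1113, 307, 154]);
translate([370, 990, 308]) cube([1113, 307, 154]);
translate([370, 1297, 462]) cube([1113, 307, 154]);


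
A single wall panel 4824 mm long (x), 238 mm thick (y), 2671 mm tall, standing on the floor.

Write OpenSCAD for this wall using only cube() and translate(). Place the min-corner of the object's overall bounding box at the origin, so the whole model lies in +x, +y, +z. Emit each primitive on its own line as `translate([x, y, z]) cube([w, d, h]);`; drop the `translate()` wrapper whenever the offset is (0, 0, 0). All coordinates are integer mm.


cube([4824, 238, 2671]);


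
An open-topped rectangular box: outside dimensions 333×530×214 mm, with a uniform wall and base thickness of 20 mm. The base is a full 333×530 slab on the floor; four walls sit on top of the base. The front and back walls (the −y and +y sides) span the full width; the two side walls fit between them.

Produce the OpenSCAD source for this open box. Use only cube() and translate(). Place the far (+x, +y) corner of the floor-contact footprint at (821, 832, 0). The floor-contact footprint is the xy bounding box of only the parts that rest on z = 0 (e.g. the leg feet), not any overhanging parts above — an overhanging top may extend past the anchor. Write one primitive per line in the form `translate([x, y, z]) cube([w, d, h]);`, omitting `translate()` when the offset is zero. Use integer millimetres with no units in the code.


translate([488, 302, 0]) cube([333, 530, 20]);
translate([488, 302, 20]) cube([333, 20, 194]);
translate([488, 812, 20]) cube([333, 20, 194]);
translate([488, 322, 20]) cube([20, 490, 194]);
translate([801, 322, 20]) cube([20, 490, 194]);


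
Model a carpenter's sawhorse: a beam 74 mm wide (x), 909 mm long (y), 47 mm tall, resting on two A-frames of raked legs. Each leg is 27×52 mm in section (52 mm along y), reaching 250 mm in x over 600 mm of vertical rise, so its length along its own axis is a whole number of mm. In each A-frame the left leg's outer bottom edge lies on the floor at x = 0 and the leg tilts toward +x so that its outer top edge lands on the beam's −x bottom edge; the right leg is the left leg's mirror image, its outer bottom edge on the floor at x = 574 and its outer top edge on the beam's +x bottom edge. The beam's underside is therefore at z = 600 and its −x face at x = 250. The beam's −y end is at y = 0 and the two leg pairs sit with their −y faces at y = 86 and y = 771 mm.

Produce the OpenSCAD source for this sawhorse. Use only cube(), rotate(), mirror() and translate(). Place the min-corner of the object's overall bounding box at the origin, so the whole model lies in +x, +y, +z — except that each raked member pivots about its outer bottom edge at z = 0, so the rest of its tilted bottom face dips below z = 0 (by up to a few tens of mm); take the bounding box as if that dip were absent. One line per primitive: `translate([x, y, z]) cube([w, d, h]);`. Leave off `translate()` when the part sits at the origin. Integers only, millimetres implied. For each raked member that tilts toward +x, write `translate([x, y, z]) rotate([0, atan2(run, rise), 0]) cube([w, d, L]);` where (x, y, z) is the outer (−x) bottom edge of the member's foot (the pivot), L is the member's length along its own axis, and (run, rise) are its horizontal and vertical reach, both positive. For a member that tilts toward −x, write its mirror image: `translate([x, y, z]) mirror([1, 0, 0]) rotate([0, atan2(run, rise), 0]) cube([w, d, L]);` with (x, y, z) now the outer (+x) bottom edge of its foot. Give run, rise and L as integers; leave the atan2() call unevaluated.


translate([250, 0, 600]) cube([74, 909, 47]);
translate([0, 86, 0]) rotate([0, atan2(250, 600), 0]) cube([27, 52, 650]);
translate([574, 86, 0]) mirror([1, 0, 0]) rotate([0, atan2(250, 600), 0]) cube([27, 52, 650]);
translate([0, 771, 0]) rotate([0, atan2(250, 600), 0]) cube([27, 52, 650]);
translate([574, 771, 0]) mirror([1, 0, 0]) rotate([0, atan2(250, 600), 0]) cube([27, 52, 650]);


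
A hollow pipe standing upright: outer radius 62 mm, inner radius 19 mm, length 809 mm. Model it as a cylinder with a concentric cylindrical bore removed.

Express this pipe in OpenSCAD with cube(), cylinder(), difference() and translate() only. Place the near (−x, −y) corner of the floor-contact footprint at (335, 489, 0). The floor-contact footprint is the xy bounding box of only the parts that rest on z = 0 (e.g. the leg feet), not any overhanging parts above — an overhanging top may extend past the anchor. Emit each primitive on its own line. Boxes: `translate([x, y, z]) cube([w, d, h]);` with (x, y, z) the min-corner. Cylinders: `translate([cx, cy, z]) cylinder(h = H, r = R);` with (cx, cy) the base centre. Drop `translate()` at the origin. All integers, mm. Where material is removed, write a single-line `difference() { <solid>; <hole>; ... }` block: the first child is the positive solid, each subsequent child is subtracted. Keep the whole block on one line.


difference() { translate([397, 551, 0]) cylinder(h = 809, r = 62); translate([397, 551, 0]) cylinder(h = 809, r = 19); }


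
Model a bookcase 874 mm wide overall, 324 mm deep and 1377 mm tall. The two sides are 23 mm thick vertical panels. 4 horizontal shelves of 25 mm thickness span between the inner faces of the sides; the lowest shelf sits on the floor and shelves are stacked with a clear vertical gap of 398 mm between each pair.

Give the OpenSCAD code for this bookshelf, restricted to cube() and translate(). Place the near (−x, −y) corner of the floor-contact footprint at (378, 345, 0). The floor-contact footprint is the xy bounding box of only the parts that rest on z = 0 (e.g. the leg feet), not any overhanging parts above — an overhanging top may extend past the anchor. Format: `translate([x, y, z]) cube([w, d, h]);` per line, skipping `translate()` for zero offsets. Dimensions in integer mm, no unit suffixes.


translate([378, 345, 0]) cube([23, 324, 1377]);
translate([1229, 345, 0]) cube([23, 324, 1377]);
translate([401, 345, 0]) cube([828, 324, 25]);
translate([401, 345, 423]) cube([828, 324, 25]);
translate([401, 345, 846]) cube([828, 324, 25]);
translate([401, 345, 1269]) cube([828, 324, 25]);


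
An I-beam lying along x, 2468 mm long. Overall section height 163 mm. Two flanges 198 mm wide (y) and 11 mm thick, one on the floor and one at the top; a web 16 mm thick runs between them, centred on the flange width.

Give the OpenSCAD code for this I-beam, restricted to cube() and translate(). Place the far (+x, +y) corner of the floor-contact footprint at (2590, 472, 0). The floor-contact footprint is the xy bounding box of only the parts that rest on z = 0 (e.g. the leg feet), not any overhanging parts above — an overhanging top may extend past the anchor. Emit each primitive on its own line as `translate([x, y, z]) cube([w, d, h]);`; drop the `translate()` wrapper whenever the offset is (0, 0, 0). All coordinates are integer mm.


translate([122, 274, 0]) cube([2468, 198, 11]);
translate([122, 365, 11]) cube([2468, 16, 141]);
translate([122, 274, 152]) cube([2468, 198, 11]);


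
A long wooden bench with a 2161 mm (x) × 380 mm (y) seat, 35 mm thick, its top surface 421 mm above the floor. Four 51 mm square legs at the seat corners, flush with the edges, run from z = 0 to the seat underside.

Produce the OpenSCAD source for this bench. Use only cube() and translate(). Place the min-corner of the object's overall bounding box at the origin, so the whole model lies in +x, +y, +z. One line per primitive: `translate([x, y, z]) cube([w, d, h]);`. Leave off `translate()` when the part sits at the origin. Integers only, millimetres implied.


// leg_h = 421 − 35 = 386
translate([0, 0, 386]) cube([2161, 380, 35]);
cube([51, 51, 386]);
translate([0, 329, 0]) cube([51, 51, 386]);
translate([2110, 0, 0]) cube([51, 51, 386]);
translate([2110, 329, 0]) cube([51, 51, 386]);


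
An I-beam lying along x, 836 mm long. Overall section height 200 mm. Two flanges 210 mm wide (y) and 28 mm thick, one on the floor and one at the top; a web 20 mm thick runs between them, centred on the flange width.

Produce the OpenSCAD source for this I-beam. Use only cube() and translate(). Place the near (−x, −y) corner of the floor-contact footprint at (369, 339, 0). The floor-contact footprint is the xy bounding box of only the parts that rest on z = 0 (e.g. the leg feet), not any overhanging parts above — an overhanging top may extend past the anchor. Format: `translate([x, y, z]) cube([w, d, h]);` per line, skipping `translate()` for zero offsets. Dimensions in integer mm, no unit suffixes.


translate([369, 339, 0]) cube([836, 210, 28]);
translate([369, 434, 28]) cube([836, 20, 144]);
translate([369, 339, 172]) cube([836, 210, 28]);


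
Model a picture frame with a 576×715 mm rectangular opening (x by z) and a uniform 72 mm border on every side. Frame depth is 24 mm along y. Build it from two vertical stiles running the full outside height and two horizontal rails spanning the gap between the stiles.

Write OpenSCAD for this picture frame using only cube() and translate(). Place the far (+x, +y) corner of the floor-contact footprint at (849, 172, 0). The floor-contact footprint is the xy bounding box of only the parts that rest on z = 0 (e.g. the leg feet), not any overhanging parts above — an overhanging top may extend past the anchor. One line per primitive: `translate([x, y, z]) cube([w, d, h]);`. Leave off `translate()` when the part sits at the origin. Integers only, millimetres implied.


translate([129, 148, 0]) cube([72, 24, 859]);
translate([777, 148, 0]) cube([72, 24, 859]);
translate([201, 148, 0]) cube([576, 24, 72]);
translate([201, 148, 787]) cube([576, 24, 72]);


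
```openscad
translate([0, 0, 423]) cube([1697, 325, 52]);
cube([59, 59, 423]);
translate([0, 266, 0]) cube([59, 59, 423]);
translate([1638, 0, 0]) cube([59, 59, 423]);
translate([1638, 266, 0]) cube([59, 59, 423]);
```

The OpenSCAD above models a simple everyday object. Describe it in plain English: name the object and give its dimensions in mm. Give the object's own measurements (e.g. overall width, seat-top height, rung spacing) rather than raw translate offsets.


A long wooden bench with a 1697 mm (x) × 325 mm (y) seat, 52 mm thick, its top surface 475 mm above the floor. Four 59 mm square legs at the seat corners, flush with the edges, run from z = 0 to the seat underside.


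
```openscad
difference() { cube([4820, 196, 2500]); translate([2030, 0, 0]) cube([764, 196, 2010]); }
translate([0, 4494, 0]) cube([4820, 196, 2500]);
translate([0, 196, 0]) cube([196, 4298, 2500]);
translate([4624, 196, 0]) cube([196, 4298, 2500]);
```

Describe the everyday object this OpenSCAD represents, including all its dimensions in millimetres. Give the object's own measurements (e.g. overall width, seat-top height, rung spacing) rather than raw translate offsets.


A single room: four walls, each 2500 mm tall and 196 mm thick, enclosing an outside footprint 4820×4690 mm (x × y), no floor or roof. The front and back walls (−y and +y sides) run the full x-width; the side walls fit between their inner faces. A door opening 764 mm wide and 2010 mm tall is cut through the front wall from the floor up, its −x edge 2030 mm from the wall's −x end.


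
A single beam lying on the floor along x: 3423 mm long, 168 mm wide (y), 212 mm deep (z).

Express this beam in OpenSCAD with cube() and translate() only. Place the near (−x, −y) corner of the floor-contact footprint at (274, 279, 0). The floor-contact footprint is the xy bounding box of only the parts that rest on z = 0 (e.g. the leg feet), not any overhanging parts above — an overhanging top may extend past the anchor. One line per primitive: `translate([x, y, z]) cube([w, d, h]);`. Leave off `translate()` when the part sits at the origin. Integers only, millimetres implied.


translate([274, 279, 0]) cube([3423, 168, 212]);


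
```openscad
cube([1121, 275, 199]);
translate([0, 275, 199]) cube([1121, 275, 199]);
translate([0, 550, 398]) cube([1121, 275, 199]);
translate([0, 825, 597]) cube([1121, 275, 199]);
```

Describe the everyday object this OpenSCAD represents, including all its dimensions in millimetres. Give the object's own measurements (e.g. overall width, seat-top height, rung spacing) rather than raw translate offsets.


A straight staircase of 4 solid steps. Each step is 1121 mm wide (x), 275 mm deep (y, the going) and 199 mm tall (the rise). The first step rests on the floor; each subsequent step sits one going further in +y and one rise higher in +z, directly behind and above the previous step with no overlap.


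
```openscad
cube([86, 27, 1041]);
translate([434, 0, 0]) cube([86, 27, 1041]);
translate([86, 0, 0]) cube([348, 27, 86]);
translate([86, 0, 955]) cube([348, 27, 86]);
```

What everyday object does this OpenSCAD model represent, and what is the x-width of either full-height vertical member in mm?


A picture frame. The border width is 86 mm.

Four thin pieces enclosing a rectangular opening — a picture frame. The two full-height stiles are 1041 mm tall; the top rail sits at z = 955 and is 86 mm tall, so the border above the opening is 1041 − 955 = 86 mm, matching the stile x-width.


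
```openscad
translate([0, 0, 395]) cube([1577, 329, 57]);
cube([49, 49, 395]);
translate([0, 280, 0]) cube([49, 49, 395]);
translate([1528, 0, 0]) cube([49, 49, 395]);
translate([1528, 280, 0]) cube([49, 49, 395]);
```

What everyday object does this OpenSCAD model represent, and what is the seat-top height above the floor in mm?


A bench. The seat-top height is 452 mm.

A long slab on four corner posts — a bench. The slab sits at z = 395 with thickness 57, so the top is 395 + 57 = 452 mm.


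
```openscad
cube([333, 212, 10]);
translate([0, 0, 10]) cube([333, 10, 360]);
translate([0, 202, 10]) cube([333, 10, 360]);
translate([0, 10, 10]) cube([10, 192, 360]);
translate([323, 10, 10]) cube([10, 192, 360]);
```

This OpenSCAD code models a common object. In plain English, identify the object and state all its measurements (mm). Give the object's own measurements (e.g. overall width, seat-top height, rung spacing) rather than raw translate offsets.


An open-topped rectangular box: outside dimensions 333×212×370 mm, with a uniform wall and base thickness of 10 mm. The base is a full 333×212 slab on the floor; four walls sit on top of the base. The front and back walls (the −y and +y sides) span the full width; the two side walls fit between them.


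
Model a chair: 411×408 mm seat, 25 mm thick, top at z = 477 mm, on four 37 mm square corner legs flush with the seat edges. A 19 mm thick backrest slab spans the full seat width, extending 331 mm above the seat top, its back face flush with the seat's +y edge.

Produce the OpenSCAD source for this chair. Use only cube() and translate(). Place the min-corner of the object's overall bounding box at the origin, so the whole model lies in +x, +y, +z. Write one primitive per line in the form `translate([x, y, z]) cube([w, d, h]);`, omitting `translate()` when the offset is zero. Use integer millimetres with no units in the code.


translate([0, 0, 452]) cube([411, 408, 25]);
cube([37, 37, 452]);
translate([374, 0, 0]) cube([37, 37, 452]);
translate([0, 371, 0]) cube([37, 37, 452]);
translate([374, 371, 0]) cube([37, 37, 452]);
translate([0, 389, 477]) cube([411, 19, 331]);
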